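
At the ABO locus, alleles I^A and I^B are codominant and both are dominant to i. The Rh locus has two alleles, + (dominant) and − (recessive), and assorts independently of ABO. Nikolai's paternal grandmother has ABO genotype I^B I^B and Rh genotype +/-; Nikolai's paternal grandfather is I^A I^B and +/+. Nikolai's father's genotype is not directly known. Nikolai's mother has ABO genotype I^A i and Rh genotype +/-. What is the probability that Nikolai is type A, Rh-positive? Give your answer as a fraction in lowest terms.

Nikolai's father's ABO genotype from I^B I^B × I^A I^B: 1/2 I^A I^B, 1/2 I^B I^B.
Crossing each possibility with the mother I^A i and summing P(type A): 1/2·1/2 + 1/2·0 = 1/4.
Similarly for Rh via the father's Rh distribution: P(Rh+) = 7/8.
Independent loci: 1/4 × 7/8 = 7/32.

7/32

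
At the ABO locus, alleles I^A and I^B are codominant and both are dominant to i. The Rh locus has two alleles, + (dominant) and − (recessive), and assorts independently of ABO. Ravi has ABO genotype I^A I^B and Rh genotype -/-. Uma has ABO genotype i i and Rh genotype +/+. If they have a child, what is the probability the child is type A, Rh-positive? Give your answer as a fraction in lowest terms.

ABO cross I^A I^B × i i → offspring phenotypes: 1/2 A, 1/2 B.
Rh cross -/- × +/+ → 1 Rh+.
Independent loci: P(type A, Rh-positive) = 1/2 × 1 = 1/2.

1/2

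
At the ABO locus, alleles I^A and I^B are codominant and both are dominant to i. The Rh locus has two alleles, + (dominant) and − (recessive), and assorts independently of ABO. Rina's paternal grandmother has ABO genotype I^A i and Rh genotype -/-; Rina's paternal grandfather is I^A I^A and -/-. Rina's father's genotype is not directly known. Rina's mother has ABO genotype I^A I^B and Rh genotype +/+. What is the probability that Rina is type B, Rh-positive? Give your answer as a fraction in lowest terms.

Rina's father's ABO genotype from I^A i × I^A I^A: 1/2 I^A I^A, 1/2 I^A i.
Crossing each possibility with the mother I^A I^B and summing P(type B): 1/2·0 + 1/2·1/4 = 1/8.
Similarly for Rh via the father's Rh distribution: P(Rh+) = 1.
Independent loci: 1/8 × 1 = 1/8.

1/8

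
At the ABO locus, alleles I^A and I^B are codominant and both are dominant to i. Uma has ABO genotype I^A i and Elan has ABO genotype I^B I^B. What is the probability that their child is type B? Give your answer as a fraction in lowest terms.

1/2

ABO cross I^A i × I^B I^B → offspring phenotypes: 1/2 B, 1/2 AB.
So P(type B) = 1/2.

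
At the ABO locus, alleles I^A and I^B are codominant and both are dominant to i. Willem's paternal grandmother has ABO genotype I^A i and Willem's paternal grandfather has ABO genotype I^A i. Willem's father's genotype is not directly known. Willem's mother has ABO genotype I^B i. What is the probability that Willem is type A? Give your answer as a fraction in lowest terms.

Willem's father's ABO genotype from I^A i × I^A i: 1/4 I^A I^A, 1/2 I^A i, 1/4 i i.
Crossing each possibility with the mother I^B i and summing P(type A): 1/4·1/2 + 1/2·1/4 + 1/4·0 = 1/4.

1/4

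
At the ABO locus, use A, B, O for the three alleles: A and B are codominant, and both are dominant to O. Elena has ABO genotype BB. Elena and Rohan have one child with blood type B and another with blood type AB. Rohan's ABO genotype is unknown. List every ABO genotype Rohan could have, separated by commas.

For each candidate genotype of Rohan, check whether crossing it with BB can produce every observed child phenotype.
  AA → possible child types {AB} ✗
  AB → possible child types {B, AB} ✓
  AO → possible child types {B, AB} ✓
  BB → possible child types {B} ✗
  BO → possible child types {B} ✗
  OO → possible child types {B} ✗

AB, AO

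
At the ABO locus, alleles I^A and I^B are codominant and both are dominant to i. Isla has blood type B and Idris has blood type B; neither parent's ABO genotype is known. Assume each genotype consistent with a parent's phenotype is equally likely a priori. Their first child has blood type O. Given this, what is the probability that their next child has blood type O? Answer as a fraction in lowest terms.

Possible genotypes: Isla ∈ {I^B I^B, I^B i}; Idris ∈ {I^B I^B, I^B i}.
Weight each parental genotype pair by prior × P(type-O child):
  I^B i × I^B i: posterior weight 1; P(next child type O) = 1/4.
Weighted sum = 1/4.

1/4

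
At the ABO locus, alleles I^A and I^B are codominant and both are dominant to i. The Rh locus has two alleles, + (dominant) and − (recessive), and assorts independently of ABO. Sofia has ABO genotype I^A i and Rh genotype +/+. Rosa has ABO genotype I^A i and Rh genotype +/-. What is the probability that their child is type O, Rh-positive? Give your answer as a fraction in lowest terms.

1/4

ABO cross I^A i × I^A i → offspring phenotypes: 1/4 O, 3/4 A.
Rh cross +/+ × +/- → 1 Rh+.
Independent loci: P(type O, Rh-positive) = 1/4 × 1 = 1/4.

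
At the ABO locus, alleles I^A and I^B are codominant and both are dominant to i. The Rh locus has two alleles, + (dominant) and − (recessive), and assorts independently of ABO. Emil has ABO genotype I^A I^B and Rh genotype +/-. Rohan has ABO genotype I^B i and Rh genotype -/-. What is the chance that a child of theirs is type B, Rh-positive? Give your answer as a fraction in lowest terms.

ABO cross I^A I^B × I^B i → offspring phenotypes: 1/4 A, 1/2 B, 1/4 AB.
Rh cross +/- × -/- → 1/2 Rh+, 1/2 Rh-.
Independent loci: P(type B, Rh-positive) = 1/2 × 1/2 = 1/4.

1/4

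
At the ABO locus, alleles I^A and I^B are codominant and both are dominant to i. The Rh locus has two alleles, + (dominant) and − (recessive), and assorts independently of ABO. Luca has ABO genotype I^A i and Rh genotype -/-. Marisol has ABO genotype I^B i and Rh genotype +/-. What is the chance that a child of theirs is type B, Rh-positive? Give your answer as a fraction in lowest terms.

1/8

ABO cross I^A i × I^B i → offspring phenotypes: 1/4 O, 1/4 A, 1/4 B, 1/4 AB.
Rh cross -/- × +/- → 1/2 Rh+, 1/2 Rh-.
Independent loci: P(type B, Rh-positive) = 1/4 × 1/2 = 1/8.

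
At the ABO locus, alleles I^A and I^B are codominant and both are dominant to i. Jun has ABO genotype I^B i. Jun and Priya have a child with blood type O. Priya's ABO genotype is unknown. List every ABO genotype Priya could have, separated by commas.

I^A i, I^B i, i i

For each candidate genotype of Priya, check whether crossing it with I^B i can produce every observed child phenotype.
  I^A I^A → possible child types {A, AB} ✗
  I^A I^B → possible child types {A, B, AB} ✗
  I^A i → possible child types {O, A, B, AB} ✓
  I^B I^B → possible child types {B} ✗
  I^B i → possible child types {O, B} ✓
  i i → possible child types {O, B} ✓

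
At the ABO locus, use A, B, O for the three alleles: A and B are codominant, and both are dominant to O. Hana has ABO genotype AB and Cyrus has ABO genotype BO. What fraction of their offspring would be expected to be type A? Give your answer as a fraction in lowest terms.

ABO cross AB × BO → offspring phenotypes: 1/4 A, 1/2 B, 1/4 AB.
So P(type A) = 1/4.

1/4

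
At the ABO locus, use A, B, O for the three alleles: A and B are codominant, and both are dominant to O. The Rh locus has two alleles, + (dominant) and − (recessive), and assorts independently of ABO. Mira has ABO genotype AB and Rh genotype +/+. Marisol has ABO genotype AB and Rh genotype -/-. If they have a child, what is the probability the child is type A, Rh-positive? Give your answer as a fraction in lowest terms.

ABO cross AB × AB → offspring phenotypes: 1/4 A, 1/4 B, 1/2 AB.
Rh cross +/+ × -/- → 1 Rh+.
Independent loci: P(type A, Rh-positive) = 1/4 × 1 = 1/4.

1/4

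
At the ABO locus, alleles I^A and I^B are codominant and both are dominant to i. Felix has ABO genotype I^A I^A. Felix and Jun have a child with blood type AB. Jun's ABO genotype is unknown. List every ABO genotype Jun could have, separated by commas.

For each candidate genotype of Jun, check whether crossing it with I^A I^A can produce every observed child phenotype.
  I^A I^A → possible child types {A} ✗
  I^A I^B → possible child types {A, AB} ✓
  I^A i → possible child types {A} ✗
  I^B I^B → possible child types {AB} ✓
  I^B i → possible child types {A, AB} ✓
  i i → possible child types {A} ✗

I^A I^B, I^B I^B, I^B i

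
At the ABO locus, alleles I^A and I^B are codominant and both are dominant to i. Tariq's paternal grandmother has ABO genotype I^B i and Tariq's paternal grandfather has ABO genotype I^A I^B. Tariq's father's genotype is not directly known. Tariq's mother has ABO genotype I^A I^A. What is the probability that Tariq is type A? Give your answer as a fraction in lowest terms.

Tariq's father's ABO genotype from I^B i × I^A I^B: 1/4 I^A I^B, 1/4 I^A i, 1/4 I^B I^B, 1/4 I^B i.
Crossing each possibility with the mother I^A I^A and summing P(type A): 1/4·1/2 + 1/4·1 + 1/4·0 + 1/4·1/2 = 1/2.

1/2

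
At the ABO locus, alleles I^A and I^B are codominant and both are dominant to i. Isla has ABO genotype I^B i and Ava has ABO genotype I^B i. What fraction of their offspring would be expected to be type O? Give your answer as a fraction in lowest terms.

ABO cross I^B i × I^B i → offspring phenotypes: 1/4 O, 3/4 B.
So P(type O) = 1/4.

1/4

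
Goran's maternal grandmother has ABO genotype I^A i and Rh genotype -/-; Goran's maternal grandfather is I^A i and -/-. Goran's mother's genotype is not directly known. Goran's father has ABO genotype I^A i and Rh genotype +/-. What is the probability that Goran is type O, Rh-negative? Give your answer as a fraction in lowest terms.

1/8

Goran's mother's ABO genotype from I^A i × I^A i: 1/4 I^A I^A, 1/2 I^A i, 1/4 i i.
Crossing each possibility with the father I^A i and summing P(type O): 1/4·0 + 1/2·1/4 + 1/4·1/2 = 1/4.
Similarly for Rh via the mother's Rh distribution: P(Rh-) = 1/2.
Independent loci: 1/4 × 1/2 = 1/8.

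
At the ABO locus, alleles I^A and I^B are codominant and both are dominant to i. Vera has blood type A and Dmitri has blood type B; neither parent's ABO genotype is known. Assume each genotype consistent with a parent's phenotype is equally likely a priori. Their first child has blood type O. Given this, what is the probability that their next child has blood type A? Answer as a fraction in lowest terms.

1/4

Possible genotypes: Vera ∈ {I^A I^A, I^A i}; Dmitri ∈ {I^B I^B, I^B i}.
Weight each parental genotype pair by prior × P(type-O child):
  I^A i × I^B i: posterior weight 1; P(next child type A) = 1/4.
Weighted sum = 1/4.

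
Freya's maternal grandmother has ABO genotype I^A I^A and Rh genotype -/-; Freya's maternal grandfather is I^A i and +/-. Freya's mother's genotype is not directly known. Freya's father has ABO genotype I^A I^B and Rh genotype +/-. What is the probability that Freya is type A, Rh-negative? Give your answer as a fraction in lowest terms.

Freya's mother's ABO genotype from I^A I^A × I^A i: 1/2 I^A I^A, 1/2 I^A i.
Crossing each possibility with the father I^A I^B and summing P(type A): 1/2·1/2 + 1/2·1/2 = 1/2.
Similarly for Rh via the mother's Rh distribution: P(Rh-) = 3/8.
Independent loci: 1/2 × 3/8 = 3/16.

3/16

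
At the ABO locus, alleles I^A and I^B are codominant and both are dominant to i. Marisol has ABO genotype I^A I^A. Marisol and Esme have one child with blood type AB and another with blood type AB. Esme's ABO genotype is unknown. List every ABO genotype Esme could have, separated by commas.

I^A I^B, I^B I^B, I^B i

For each candidate genotype of Esme, check whether crossing it with I^A I^A can produce every observed child phenotype.
  I^A I^A → possible child types {A} ✗
  I^A I^B → possible child types {A, AB} ✓
  I^A i → possible child types {A} ✗
  I^B I^B → possible child types {AB} ✓
  I^B i → possible child types {A, AB} ✓
  i i → possible child types {A} ✗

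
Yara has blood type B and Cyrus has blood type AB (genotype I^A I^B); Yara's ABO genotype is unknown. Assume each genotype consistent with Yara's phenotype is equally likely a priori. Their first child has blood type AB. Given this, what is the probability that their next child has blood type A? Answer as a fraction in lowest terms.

Possible genotypes: Yara ∈ {I^B I^B, I^B i}; Cyrus ∈ {I^A I^B}.
Weight each parental genotype pair by prior × P(type-AB child):
  I^B I^B × I^A I^B: posterior weight 2/3; P(next child type A) = 0.
  I^B i × I^A I^B: posterior weight 1/3; P(next child type A) = 1/4.
Weighted sum = 1/12.

1/12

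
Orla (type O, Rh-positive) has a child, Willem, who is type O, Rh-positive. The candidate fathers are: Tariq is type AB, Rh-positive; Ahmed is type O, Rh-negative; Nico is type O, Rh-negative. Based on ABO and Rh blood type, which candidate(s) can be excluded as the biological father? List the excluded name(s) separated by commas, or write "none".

Tariq

A candidate is excluded only if no genotype consistent with his phenotype could produce a type O, Rh-positive child with a type O, Rh-positive mother.
Tariq (type AB, Rh+): no genotype consistent with that phenotype can produce a type-O Rh+ child with a type-O mother.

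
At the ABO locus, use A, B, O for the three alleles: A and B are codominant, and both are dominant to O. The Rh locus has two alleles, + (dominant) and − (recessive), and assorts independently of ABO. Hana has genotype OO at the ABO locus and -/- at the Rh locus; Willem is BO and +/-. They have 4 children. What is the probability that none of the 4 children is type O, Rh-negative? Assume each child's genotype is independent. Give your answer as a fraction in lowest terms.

81/256

ABO cross OO × BO → 1/2 O, 1/2 B.
Rh cross -/- × +/- → 1/2 Rh+, 1/2 Rh-; so P(type O, Rh-negative) = 1/2 × 1/2 = 1/4 per child.
P(not type O, Rh-negative) = 3/4 for one child; (3/4)^4 = 81/256.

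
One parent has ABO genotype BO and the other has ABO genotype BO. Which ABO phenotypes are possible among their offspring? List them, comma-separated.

Gametes from BO × BO give offspring ABO genotypes BB, BO, OO, i.e. phenotypes O, B.

O, B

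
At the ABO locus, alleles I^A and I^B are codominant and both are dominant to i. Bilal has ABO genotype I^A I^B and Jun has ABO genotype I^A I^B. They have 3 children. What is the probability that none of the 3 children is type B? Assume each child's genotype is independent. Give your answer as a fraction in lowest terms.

ABO cross I^A I^B × I^A I^B → 1/4 A, 1/4 B, 1/2 AB.
So P(type B) = 1/4 per child.
P(not type B) = 3/4 for one child; (3/4)^3 = 27/64.

27/64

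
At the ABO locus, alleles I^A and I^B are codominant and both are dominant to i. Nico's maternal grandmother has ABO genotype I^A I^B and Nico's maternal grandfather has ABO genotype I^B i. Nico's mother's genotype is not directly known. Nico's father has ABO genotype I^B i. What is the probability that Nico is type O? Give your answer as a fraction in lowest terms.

Nico's mother's ABO genotype from I^A I^B × I^B i: 1/4 I^A I^B, 1/4 I^A i, 1/4 I^B I^B, 1/4 I^B i.
Crossing each possibility with the father I^B i and summing P(type O): 1/4·0 + 1/4·1/4 + 1/4·0 + 1/4·1/4 = 1/8.

1/8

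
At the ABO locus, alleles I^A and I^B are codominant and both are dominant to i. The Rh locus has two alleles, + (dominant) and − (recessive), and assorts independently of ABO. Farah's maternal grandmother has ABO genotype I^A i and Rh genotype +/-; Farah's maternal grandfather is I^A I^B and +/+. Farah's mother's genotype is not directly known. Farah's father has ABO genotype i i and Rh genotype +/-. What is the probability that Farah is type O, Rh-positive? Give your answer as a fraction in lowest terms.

Farah's mother's ABO genotype from I^A i × I^A I^B: 1/4 I^A I^A, 1/4 I^A I^B, 1/4 I^A i, 1/4 I^B i.
Crossing each possibility with the father i i and summing P(type O): 1/4·0 + 1/4·0 + 1/4·1/2 + 1/4·1/2 = 1/4.
Similarly for Rh via the mother's Rh distribution: P(Rh+) = 7/8.
Independent loci: 1/4 × 7/8 = 7/32.

7/32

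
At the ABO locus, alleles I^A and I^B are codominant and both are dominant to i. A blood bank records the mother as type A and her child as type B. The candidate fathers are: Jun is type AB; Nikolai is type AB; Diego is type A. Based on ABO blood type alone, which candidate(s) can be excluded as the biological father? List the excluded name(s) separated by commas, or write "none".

A candidate is excluded only if no genotype consistent with his phenotype could produce a type B child with a type A mother.
Diego (type A): no genotype consistent with that phenotype can produce a type-B child with a type-A mother.

Diego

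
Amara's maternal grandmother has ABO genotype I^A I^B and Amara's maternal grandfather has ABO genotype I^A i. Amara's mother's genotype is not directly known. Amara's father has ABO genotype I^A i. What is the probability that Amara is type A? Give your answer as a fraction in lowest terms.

5/8

Amara's mother's ABO genotype from I^A I^B × I^A i: 1/4 I^A I^A, 1/4 I^A I^B, 1/4 I^A i, 1/4 I^B i.
Crossing each possibility with the father I^A i and summing P(type A): 1/4·1 + 1/4·1/2 + 1/4·3/4 + 1/4·1/4 = 5/8.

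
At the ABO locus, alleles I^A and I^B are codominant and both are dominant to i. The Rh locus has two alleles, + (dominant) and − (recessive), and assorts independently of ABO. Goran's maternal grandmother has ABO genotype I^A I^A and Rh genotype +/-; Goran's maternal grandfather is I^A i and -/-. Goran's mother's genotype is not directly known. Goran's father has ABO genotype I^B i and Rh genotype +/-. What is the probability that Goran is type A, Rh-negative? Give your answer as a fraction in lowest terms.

Goran's mother's ABO genotype from I^A I^A × I^A i: 1/2 I^A I^A, 1/2 I^A i.
Crossing each possibility with the father I^B i and summing P(type A): 1/2·1/2 + 1/2·1/4 = 3/8.
Similarly for Rh via the mother's Rh distribution: P(Rh-) = 3/8.
Independent loci: 3/8 × 3/8 = 9/64.

9/64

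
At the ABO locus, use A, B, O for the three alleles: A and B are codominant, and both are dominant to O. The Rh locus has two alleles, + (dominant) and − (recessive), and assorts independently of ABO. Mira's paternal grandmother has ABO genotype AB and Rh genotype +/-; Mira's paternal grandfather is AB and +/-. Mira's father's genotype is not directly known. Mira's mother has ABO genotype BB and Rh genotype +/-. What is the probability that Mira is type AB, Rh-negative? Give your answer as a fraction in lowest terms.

1/8

Mira's father's ABO genotype from AB × AB: 1/4 AA, 1/2 AB, 1/4 BB.
Crossing each possibility with the mother BB and summing P(type AB): 1/4·1 + 1/2·1/2 + 1/4·0 = 1/2.
Similarly for Rh via the father's Rh distribution: P(Rh-) = 1/4.
Independent loci: 1/2 × 1/4 = 1/8.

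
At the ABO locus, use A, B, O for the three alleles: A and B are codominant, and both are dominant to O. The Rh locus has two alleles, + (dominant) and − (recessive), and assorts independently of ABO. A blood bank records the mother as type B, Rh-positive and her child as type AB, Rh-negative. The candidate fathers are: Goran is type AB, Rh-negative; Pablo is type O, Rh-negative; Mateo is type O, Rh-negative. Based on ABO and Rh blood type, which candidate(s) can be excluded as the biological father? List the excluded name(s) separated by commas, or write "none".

A candidate is excluded only if no genotype consistent with his phenotype could produce a type AB, Rh-negative child with a type B, Rh-positive mother.
Pablo (type O, Rh-): no genotype consistent with that phenotype can produce a type-AB Rh- child with a type-B mother.
Mateo (type O, Rh-): no genotype consistent with that phenotype can produce a type-AB Rh- child with a type-B mother.

Pablo, Mateo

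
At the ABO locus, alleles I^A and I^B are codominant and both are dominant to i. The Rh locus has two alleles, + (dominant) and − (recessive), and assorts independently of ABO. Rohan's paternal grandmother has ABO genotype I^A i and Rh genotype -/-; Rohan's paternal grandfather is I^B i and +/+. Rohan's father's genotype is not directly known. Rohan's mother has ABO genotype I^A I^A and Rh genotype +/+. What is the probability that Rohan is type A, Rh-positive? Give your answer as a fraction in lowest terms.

3/4

Rohan's father's ABO genotype from I^A i × I^B i: 1/4 I^A I^B, 1/4 I^A i, 1/4 I^B i, 1/4 i i.
Crossing each possibility with the mother I^A I^A and summing P(type A): 1/4·1/2 + 1/4·1 + 1/4·1/2 + 1/4·1 = 3/4.
Similarly for Rh via the father's Rh distribution: P(Rh+) = 1.
Independent loci: 3/4 × 1 = 3/4.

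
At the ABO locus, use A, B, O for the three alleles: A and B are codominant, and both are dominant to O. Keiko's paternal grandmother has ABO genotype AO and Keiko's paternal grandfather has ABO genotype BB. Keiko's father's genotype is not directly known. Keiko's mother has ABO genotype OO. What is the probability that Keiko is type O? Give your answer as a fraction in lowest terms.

Keiko's father's ABO genotype from AO × BB: 1/2 AB, 1/2 BO.
Crossing each possibility with the mother OO and summing P(type O): 1/2·0 + 1/2·1/2 = 1/4.

1/4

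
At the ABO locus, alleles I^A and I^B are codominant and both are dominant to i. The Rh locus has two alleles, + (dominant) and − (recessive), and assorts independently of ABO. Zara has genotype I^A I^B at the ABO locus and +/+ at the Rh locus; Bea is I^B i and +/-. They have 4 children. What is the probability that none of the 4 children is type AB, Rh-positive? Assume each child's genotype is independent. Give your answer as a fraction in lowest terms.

81/256

ABO cross I^A I^B × I^B i → 1/4 A, 1/2 B, 1/4 AB.
Rh cross +/+ × +/- → 1 Rh+; so P(type AB, Rh-positive) = 1/4 × 1 = 1/4 per child.
P(not type AB, Rh-positive) = 3/4 for one child; (3/4)^4 = 81/256.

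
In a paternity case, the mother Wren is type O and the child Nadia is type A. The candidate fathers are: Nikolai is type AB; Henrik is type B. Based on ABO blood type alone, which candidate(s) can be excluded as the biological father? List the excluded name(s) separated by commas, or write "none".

Henrik

A candidate is excluded only if no genotype consistent with his phenotype could produce a type A child with a type O mother.
Henrik (type B): no genotype consistent with that phenotype can produce a type-A child with a type-O mother.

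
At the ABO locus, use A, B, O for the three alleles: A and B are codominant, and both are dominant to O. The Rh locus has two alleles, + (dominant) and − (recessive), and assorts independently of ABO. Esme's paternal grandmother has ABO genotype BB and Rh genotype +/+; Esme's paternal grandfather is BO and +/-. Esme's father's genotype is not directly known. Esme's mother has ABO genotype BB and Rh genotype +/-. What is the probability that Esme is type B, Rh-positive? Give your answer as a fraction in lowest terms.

7/8

Esme's father's ABO genotype from BB × BO: 1/2 BB, 1/2 BO.
Crossing each possibility with the mother BB and summing P(type B): 1/2·1 + 1/2·1 = 1.
Similarly for Rh via the father's Rh distribution: P(Rh+) = 7/8.
Independent loci: 1 × 7/8 = 7/8.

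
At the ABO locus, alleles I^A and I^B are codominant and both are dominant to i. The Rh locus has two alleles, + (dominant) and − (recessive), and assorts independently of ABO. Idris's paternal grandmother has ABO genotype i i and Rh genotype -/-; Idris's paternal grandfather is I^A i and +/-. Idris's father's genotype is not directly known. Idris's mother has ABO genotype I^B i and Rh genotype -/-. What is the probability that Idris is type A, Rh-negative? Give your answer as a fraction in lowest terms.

Idris's father's ABO genotype from i i × I^A i: 1/2 I^A i, 1/2 i i.
Crossing each possibility with the mother I^B i and summing P(type A): 1/2·1/4 + 1/2·0 = 1/8.
Similarly for Rh via the father's Rh distribution: P(Rh-) = 3/4.
Independent loci: 1/8 × 3/4 = 3/32.

3/32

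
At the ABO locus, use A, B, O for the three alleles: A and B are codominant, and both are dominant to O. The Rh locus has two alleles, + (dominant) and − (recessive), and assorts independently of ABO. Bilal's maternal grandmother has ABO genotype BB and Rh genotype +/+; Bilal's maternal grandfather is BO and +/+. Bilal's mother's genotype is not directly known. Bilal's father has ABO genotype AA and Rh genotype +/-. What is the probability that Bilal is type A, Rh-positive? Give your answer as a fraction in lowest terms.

Bilal's mother's ABO genotype from BB × BO: 1/2 BB, 1/2 BO.
Crossing each possibility with the father AA and summing P(type A): 1/2·0 + 1/2·1/2 = 1/4.
Similarly for Rh via the mother's Rh distribution: P(Rh+) = 1.
Independent loci: 1/4 × 1 = 1/4.

1/4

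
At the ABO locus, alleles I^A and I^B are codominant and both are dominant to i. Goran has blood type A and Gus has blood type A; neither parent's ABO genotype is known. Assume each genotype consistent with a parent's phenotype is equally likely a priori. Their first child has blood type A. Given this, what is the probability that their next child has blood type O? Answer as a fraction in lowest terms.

1/20

Possible genotypes: Goran ∈ {I^A I^A, I^A i}; Gus ∈ {I^A I^A, I^A i}.
Weight each parental genotype pair by prior × P(type-A child):
  I^A I^A × I^A I^A: posterior weight 4/15; P(next child type O) = 0.
  I^A I^A × I^A i: posterior weight 4/15; P(next child type O) = 0.
  I^A i × I^A I^A: posterior weight 4/15; P(next child type O) = 0.
  I^A i × I^A i: posterior weight 1/5; P(next child type O) = 1/4.
Weighted sum = 1/20.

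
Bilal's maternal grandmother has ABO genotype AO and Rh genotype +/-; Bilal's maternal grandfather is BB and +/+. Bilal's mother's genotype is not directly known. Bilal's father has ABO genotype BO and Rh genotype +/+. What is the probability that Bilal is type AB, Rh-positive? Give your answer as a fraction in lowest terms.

1/8

Bilal's mother's ABO genotype from AO × BB: 1/2 AB, 1/2 BO.
Crossing each possibility with the father BO and summing P(type AB): 1/2·1/4 + 1/2·0 = 1/8.
Similarly for Rh via the mother's Rh distribution: P(Rh+) = 1.
Independent loci: 1/8 × 1 = 1/8.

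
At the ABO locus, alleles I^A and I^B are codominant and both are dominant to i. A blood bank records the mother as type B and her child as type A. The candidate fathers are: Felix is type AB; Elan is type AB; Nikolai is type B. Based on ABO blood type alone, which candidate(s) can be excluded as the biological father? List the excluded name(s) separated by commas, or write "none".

A candidate is excluded only if no genotype consistent with his phenotype could produce a type A child with a type B mother.
Nikolai (type B): no genotype consistent with that phenotype can produce a type-A child with a type-B mother.

Nikolai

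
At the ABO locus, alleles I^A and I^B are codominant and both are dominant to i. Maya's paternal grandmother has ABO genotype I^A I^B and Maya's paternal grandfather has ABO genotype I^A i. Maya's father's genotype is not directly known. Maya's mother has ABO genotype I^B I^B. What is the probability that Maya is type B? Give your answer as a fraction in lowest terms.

1/2

Maya's father's ABO genotype from I^A I^B × I^A i: 1/4 I^A I^A, 1/4 I^A I^B, 1/4 I^A i, 1/4 I^B i.
Crossing each possibility with the mother I^B I^B and summing P(type B): 1/4·0 + 1/4·1/2 + 1/4·1/2 + 1/4·1 = 1/2.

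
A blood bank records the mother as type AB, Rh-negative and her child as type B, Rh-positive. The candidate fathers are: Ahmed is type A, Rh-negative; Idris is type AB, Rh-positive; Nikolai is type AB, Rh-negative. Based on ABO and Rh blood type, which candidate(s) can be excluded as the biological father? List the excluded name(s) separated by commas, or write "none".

A candidate is excluded only if no genotype consistent with his phenotype could produce a type B, Rh-positive child with a type AB, Rh-negative mother.
Ahmed (type A, Rh-): no genotype consistent with that phenotype can produce a type-B Rh+ child with a type-AB mother.
Nikolai (type AB, Rh-): no genotype consistent with that phenotype can produce a type-B Rh+ child with a type-AB mother.

Ahmed, Nikolai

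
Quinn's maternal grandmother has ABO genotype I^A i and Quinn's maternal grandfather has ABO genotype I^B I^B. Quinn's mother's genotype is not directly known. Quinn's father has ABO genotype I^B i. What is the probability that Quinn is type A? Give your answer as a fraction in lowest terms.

1/8

Quinn's mother's ABO genotype from I^A i × I^B I^B: 1/2 I^A I^B, 1/2 I^B i.
Crossing each possibility with the father I^B i and summing P(type A): 1/2·1/4 + 1/2·0 = 1/8.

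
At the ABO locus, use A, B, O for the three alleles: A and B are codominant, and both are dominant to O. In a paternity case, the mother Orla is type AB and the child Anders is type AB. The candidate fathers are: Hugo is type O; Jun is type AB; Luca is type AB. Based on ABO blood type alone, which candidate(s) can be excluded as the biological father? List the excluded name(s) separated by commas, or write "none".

Hugo

A candidate is excluded only if no genotype consistent with his phenotype could produce a type AB child with a type AB mother.
Hugo (type O): no genotype consistent with that phenotype can produce a type-AB child with a type-AB mother.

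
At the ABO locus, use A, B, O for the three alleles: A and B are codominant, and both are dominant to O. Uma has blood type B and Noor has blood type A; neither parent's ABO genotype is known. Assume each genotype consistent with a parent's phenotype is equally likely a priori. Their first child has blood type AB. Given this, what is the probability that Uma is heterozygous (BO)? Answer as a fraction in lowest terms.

1/3

Possible genotypes: Uma ∈ {BB, BO}; Noor ∈ {AA, AO}.
Weight each parental genotype pair by prior × P(type-AB child):
  BB × AA: posterior weight 4/9.
  BB × AO: posterior weight 2/9.
  BO × AA: posterior weight 2/9.
  BO × AO: posterior weight 1/9.
Sum the posterior weight over pairs where Uma is BO: 1/3.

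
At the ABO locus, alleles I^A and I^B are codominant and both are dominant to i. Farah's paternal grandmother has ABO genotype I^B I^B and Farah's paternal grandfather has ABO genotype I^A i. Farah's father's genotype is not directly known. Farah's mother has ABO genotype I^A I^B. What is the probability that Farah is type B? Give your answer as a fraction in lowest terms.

Farah's father's ABO genotype from I^B I^B × I^A i: 1/2 I^A I^B, 1/2 I^B i.
Crossing each possibility with the mother I^A I^B and summing P(type B): 1/2·1/4 + 1/2·1/2 = 3/8.

3/8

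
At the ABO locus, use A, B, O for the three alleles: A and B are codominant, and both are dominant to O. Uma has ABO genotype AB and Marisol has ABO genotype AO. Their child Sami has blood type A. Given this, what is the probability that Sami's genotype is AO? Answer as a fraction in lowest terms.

1/2

Cross AB × AO → 1/4 AA, 1/4 AB, 1/4 AO, 1/4 BO.
Type-A genotypes among offspring: AA (1/4), AO (1/4); total 1/2.
P(AO | type A) = (1/4) / (1/2) = 1/2.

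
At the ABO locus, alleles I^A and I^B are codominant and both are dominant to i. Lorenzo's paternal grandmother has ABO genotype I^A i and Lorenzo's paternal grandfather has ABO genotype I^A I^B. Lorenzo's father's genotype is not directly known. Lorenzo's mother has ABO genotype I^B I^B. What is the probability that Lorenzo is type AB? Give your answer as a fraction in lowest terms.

1/2

Lorenzo's father's ABO genotype from I^A i × I^A I^B: 1/4 I^A I^A, 1/4 I^A I^B, 1/4 I^A i, 1/4 I^B i.
Crossing each possibility with the mother I^B I^B and summing P(type AB): 1/4·1 + 1/4·1/2 + 1/4·1/2 + 1/4·0 = 1/2.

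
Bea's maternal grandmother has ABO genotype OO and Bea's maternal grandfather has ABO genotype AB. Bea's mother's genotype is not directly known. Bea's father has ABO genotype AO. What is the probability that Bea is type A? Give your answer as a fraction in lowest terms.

Bea's mother's ABO genotype from OO × AB: 1/2 AO, 1/2 BO.
Crossing each possibility with the father AO and summing P(type A): 1/2·3/4 + 1/2·1/4 = 1/2.

1/2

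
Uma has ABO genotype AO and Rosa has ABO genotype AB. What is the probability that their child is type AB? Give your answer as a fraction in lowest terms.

ABO cross AO × AB → offspring phenotypes: 1/2 A, 1/4 B, 1/4 AB.
So P(type AB) = 1/4.

1/4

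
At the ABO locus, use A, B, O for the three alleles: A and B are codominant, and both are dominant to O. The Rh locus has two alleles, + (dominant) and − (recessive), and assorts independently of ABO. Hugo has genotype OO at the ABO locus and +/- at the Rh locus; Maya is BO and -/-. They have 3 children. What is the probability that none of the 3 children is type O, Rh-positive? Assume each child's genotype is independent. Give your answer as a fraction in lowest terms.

27/64

ABO cross OO × BO → 1/2 O, 1/2 B.
Rh cross +/- × -/- → 1/2 Rh+, 1/2 Rh-; so P(type O, Rh-positive) = 1/2 × 1/2 = 1/4 per child.
P(not type O, Rh-positive) = 3/4 for one child; (3/4)^3 = 27/64.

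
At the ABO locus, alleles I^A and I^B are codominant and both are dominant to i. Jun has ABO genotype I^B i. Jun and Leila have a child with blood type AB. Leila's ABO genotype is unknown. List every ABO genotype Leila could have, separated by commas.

For each candidate genotype of Leila, check whether crossing it with I^B i can produce every observed child phenotype.
  I^A I^A → possible child types {A, AB} ✓
  I^A I^B → possible child types {A, B, AB} ✓
  I^A i → possible child types {O, A, B, AB} ✓
  I^B I^B → possible child types {B} ✗
  I^B i → possible child types {O, B} ✗
  i i → possible child types {O, B} ✗

I^A I^A, I^A I^B, I^A i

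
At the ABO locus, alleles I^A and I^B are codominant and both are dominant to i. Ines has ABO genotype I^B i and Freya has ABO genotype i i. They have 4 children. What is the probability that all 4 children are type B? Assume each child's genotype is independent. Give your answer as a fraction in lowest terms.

1/16

ABO cross I^B i × i i → 1/2 O, 1/2 B.
So P(type B) = 1/2 per child.
All 4 independent: (1/2)^4 = 1/16.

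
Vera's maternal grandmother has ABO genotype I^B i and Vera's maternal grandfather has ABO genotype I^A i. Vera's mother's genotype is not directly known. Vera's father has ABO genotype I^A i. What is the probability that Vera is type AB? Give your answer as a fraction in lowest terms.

Vera's mother's ABO genotype from I^B i × I^A i: 1/4 I^A I^B, 1/4 I^A i, 1/4 I^B i, 1/4 i i.
Crossing each possibility with the father I^A i and summing P(type AB): 1/4·1/4 + 1/4·0 + 1/4·1/4 + 1/4·0 = 1/8.

1/8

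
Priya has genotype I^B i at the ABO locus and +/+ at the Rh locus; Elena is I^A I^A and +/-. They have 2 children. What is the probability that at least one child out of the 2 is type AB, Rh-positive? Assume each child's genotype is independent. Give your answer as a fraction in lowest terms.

3/4

ABO cross I^B i × I^A I^A → 1/2 A, 1/2 AB.
Rh cross +/+ × +/- → 1 Rh+; so P(type AB, Rh-positive) = 1/2 × 1 = 1/2 per child.
P(none) = (1/2)^2 = 1/4; P(at least one) = 1 − 1/4 = 3/4.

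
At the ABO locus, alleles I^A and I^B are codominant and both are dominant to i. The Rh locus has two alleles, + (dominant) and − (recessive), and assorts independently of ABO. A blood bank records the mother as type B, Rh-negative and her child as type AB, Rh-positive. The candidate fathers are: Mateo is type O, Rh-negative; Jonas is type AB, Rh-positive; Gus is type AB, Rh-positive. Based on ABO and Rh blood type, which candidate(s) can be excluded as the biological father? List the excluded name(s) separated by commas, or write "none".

A candidate is excluded only if no genotype consistent with his phenotype could produce a type AB, Rh-positive child with a type B, Rh-negative mother.
Mateo (type O, Rh-): no genotype consistent with that phenotype can produce a type-AB Rh+ child with a type-B mother.

Mateo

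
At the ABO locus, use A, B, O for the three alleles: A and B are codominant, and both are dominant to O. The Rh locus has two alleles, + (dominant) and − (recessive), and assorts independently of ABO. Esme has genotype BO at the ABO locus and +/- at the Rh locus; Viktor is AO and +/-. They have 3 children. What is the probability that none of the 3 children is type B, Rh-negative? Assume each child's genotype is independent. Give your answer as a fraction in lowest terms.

3375/4096

ABO cross BO × AO → 1/4 O, 1/4 A, 1/4 B, 1/4 AB.
Rh cross +/- × +/- → 3/4 Rh+, 1/4 Rh-; so P(type B, Rh-negative) = 1/4 × 1/4 = 1/16 per child.
P(not type B, Rh-negative) = 15/16 for one child; (15/16)^3 = 3375/4096.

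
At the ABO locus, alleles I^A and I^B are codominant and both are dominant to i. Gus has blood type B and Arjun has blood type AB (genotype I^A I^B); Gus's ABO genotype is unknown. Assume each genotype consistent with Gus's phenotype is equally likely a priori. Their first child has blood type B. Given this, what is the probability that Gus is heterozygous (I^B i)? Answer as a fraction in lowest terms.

1/2

Possible genotypes: Gus ∈ {I^B I^B, I^B i}; Arjun ∈ {I^A I^B}.
Weight each parental genotype pair by prior × P(type-B child):
  I^B I^B × I^A I^B: posterior weight 1/2.
  I^B i × I^A I^B: posterior weight 1/2.
Sum the posterior weight over pairs where Gus is I^B i: 1/2.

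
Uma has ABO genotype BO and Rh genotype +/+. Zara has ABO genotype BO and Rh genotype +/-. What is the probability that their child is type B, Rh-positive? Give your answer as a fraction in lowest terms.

3/4

ABO cross BO × BO → offspring phenotypes: 1/4 O, 3/4 B.
Rh cross +/+ × +/- → 1 Rh+.
Independent loci: P(type B, Rh-positive) = 3/4 × 1 = 3/4.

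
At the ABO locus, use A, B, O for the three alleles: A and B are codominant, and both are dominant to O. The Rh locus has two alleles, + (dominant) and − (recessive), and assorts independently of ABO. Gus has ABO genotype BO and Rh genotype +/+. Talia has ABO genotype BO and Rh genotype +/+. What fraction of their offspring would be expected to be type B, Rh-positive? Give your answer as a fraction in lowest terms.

3/4

ABO cross BO × BO → offspring phenotypes: 1/4 O, 3/4 B.
Rh cross +/+ × +/+ → 1 Rh+.
Independent loci: P(type B, Rh-positive) = 3/4 × 1 = 3/4.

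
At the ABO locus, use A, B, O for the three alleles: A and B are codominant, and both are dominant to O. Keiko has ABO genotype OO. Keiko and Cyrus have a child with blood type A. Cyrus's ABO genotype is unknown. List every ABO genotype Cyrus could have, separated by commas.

For each candidate genotype of Cyrus, check whether crossing it with OO can produce every observed child phenotype.
  AA → possible child types {A} ✓
  AB → possible child types {A, B} ✓
  AO → possible child types {O, A} ✓
  BB → possible child types {B} ✗
  BO → possible child types {O, B} ✗
  OO → possible child types {O} ✗

AA, AB, AO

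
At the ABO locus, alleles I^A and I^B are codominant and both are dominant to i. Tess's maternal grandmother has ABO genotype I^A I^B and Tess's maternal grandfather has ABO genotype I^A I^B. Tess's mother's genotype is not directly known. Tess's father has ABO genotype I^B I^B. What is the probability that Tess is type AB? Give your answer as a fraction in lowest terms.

Tess's mother's ABO genotype from I^A I^B × I^A I^B: 1/4 I^A I^A, 1/2 I^A I^B, 1/4 I^B I^B.
Crossing each possibility with the father I^B I^B and summing P(type AB): 1/4·1 + 1/2·1/2 + 1/4·0 = 1/2.

1/2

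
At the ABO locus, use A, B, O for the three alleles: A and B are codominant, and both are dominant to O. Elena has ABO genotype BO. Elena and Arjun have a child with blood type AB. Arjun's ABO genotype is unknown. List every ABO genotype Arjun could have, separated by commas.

For each candidate genotype of Arjun, check whether crossing it with BO can produce every observed child phenotype.
  AA → possible child types {A, AB} ✓
  AB → possible child types {A, B, AB} ✓
  AO → possible child types {O, A, B, AB} ✓
  BB → possible child types {B} ✗
  BO → possible child types {O, B} ✗
  OO → possible child types {O, B} ✗

AA, AB, AO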